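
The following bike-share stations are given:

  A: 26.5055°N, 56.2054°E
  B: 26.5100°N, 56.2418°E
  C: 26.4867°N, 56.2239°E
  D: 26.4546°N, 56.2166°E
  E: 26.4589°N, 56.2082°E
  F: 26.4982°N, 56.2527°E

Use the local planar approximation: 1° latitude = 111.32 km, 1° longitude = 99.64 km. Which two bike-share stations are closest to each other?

D and E

Pairwise distances:
D–E: √((0.0043·111.32)² + (-0.0084·99.64)²) = √(0.229131 + 0.700529) = 0.9642 km
B–F: √((-0.0118·111.32)² + (0.0109·99.64)²) = √(1.725482 + 1.179561) = 1.7044 km
A–C: √((-0.0188·111.32)² + (0.0185·99.64)²) = √(4.379879 + 3.397902) = 2.7889 km
C–F: √((0.0115·111.32)² + (0.0288·99.64)²) = √(1.638861 + 8.234788) = 3.1422 km
B–C: √((-0.0233·111.32)² + (-0.0179·99.64)²) = √(6.727570 + 3.181072) = 3.1478 km
C–E: √((-0.0278·111.32)² + (-0.0157·99.64)²) = √(9.577143 + 2.447185) = 3.4676 km
C–D: √((-0.0321·111.32)² + (-0.0073·99.64)²) = √(12.768987 + 0.529070) = 3.6467 km
A–B: √((0.0045·111.32)² + (0.0364·99.64)²) = √(0.250941 + 13.154375) = 3.6613 km
A–F: √((-0.0073·111.32)² + (0.0473·99.64)²) = √(0.660377 + 22.212105) = 4.7825 km
A–E: √((-0.0466·111.32)² + (0.0028·99.64)²) = √(26.910281 + 0.077837) = 5.1950 km
A–D: √((-0.0509·111.32)² + (0.0112·99.64)²) = √(32.105686 + 1.245385) = 5.7750 km
D–F: √((0.0436·111.32)² + (0.0361·99.64)²) = √(23.556967 + 12.938438) = 6.0411 km
E–F: √((0.0393·111.32)² + (0.0445·99.64)²) = √(19.139540 + 19.660179) = 6.2289 km
B–E: √((-0.0511·111.32)² + (-0.0336·99.64)²) = √(32.358486 + 11.208461) = 6.6005 km
B–D: √((-0.0554·111.32)² + (-0.0252·99.64)²) = √(38.033468 + 6.304759) = 6.6587 km
Closest pair: D–E at 0.9642 km.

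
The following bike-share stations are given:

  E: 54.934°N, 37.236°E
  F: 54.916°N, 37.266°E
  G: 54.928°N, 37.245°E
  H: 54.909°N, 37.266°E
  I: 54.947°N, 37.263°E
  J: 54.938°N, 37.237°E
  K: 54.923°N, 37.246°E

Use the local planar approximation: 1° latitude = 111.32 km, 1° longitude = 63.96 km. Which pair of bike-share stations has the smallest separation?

E and J

Pairwise distances:
E–F: √((-0.018·111.32)² + (0.030·63.96)²) = √(4.01505 + 3.68179) = 2.774 km
E–G: √((-0.006·111.32)² + (0.009·63.96)²) = √(0.44612 + 0.33136) = 0.882 km
E–H: √((-0.025·111.32)² + (0.030·63.96)²) = √(7.74509 + 3.68179) = 3.380 km
E–I: √((0.013·111.32)² + (0.027·63.96)²) = √(2.09427 + 2.98225) = 2.253 km
E–J: √((0.004·111.32)² + (0.001·63.96)²) = √(0.19827 + 0.00409) = 0.450 km
E–K: √((-0.011·111.32)² + (0.010·63.96)²) = √(1.49945 + 0.40909) = 1.381 km
F–G: √((0.012·111.32)² + (-0.021·63.96)²) = √(1.78447 + 1.80408) = 1.894 km
F–H: √((-0.007·111.32)² + (0.000·63.96)²) = √(0.60721 + 0.00000) = 0.779 km
F–I: √((0.031·111.32)² + (-0.003·63.96)²) = √(11.90885 + 0.03682) = 3.456 km
F–J: √((0.022·111.32)² + (-0.029·63.96)²) = √(5.99780 + 3.44043) = 3.072 km
F–K: √((0.007·111.32)² + (-0.020·63.96)²) = √(0.60721 + 1.63635) = 1.498 km
G–H: √((-0.019·111.32)² + (0.021·63.96)²) = √(4.47356 + 1.80408) = 2.506 km
G–I: √((0.019·111.32)² + (0.018·63.96)²) = √(4.47356 + 1.32545) = 2.408 km
G–J: √((0.010·111.32)² + (-0.008·63.96)²) = √(1.23921 + 0.26182) = 1.225 km
G–K: √((-0.005·111.32)² + (0.001·63.96)²) = √(0.30980 + 0.00409) = 0.560 km
H–I: √((0.038·111.32)² + (-0.003·63.96)²) = √(17.89425 + 0.03682) = 4.235 km
H–J: √((0.029·111.32)² + (-0.029·63.96)²) = √(10.42179 + 3.44043) = 3.723 km
H–K: √((0.014·111.32)² + (-0.020·63.96)²) = √(2.42886 + 1.63635) = 2.016 km
I–J: √((-0.009·111.32)² + (-0.026·63.96)²) = √(1.00376 + 2.76544) = 1.941 km
I–K: √((-0.024·111.32)² + (-0.017·63.96)²) = √(7.13787 + 1.18226) = 2.884 km
J–K: √((-0.015·111.32)² + (0.009·63.96)²) = √(2.78823 + 0.33136) = 1.766 km
Closest pair: E–J at 0.450 km.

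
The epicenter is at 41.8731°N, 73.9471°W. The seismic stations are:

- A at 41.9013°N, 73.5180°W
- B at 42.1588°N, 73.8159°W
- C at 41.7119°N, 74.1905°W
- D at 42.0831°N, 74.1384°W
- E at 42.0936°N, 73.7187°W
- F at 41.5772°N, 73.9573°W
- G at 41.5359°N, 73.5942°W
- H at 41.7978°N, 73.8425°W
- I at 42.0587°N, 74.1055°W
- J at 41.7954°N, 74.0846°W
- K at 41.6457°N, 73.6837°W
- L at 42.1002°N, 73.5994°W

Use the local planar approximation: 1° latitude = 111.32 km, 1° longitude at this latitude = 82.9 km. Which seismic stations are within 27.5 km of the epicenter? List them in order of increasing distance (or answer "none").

Distances from 41.8731°N, 73.9471°W:
A: √((0.0282·111.32)² + (0.4291·82.9)²) = √(9.854727 + 1265.394930) = 35.7106 km
B: √((0.2857·111.32)² + (0.1312·82.9)²) = √(1011.502303 + 118.297817) = 33.6125 km
C: √((-0.1612·111.32)² + (-0.2434·82.9)²) = √(322.015273 + 407.146034) = 27.0030 km
D: √((0.2100·111.32)² + (-0.1913·82.9)²) = √(546.493480 + 251.500586) = 28.2488 km
E: √((0.2205·111.32)² + (0.2284·82.9)²) = √(602.509062 + 358.509989) = 31.0003 km
F: √((-0.2959·111.32)² + (-0.0102·82.9)²) = √(1085.016458 + 0.715006) = 32.9504 km
G: √((-0.3372·111.32)² + (0.3529·82.9)²) = √(1409.034177 + 855.879014) = 47.5911 km
H: √((-0.0753·111.32)² + (0.1046·82.9)²) = √(70.264563 + 75.192137) = 12.0605 km
I: √((0.1856·111.32)² + (-0.1584·82.9)²) = √(426.876590 + 172.432615) = 24.4808 km
J: √((-0.0777·111.32)² + (-0.1375·82.9)²) = √(74.814957 + 129.931502) = 14.3090 km
K: √((-0.2274·111.32)² + (0.2634·82.9)²) = √(640.807102 + 476.804782) = 33.4307 km
L: √((0.2271·111.32)² + (0.3477·82.9)²) = √(639.117433 + 830.842000) = 38.3400 km
Threshold 27.5 km: H (12.0605 km), J (14.3090 km), I (24.4808 km), C (27.0030 km) are within range.

H, J, I, C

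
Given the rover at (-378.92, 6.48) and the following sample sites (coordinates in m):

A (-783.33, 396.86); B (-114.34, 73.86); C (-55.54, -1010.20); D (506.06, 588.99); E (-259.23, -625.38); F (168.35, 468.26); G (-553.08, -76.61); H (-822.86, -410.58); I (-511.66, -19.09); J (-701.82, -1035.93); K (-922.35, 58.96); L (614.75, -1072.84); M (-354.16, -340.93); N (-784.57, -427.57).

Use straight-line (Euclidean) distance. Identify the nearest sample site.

Distances from (-378.92, 6.48):
A: √((-404.41)² + (390.38)²) = √(163547.4481 + 152396.5444) = 562.09 m
B: √((264.58)² + (67.38)²) = √(70002.5764 + 4540.0644) = 273.02 m
C: √((323.38)² + (-1016.68)²) = √(104574.6244 + 1033638.2224) = 1066.87 m
D: √((884.98)² + (582.51)²) = √(783189.6004 + 339317.9001) = 1059.48 m
E: √((119.69)² + (-631.86)²) = √(14325.6961 + 399247.0596) = 643.10 m
F: √((547.27)² + (461.78)²) = √(299504.4529 + 213240.7684) = 716.06 m
G: √((-174.16)² + (-83.09)²) = √(30331.7056 + 6903.9481) = 192.97 m
H: √((-443.94)² + (-417.06)²) = √(197082.7236 + 173939.0436) = 609.12 m
I: √((-132.74)² + (-25.57)²) = √(17619.9076 + 653.8249) = 135.18 m
J: √((-322.90)² + (-1042.41)²) = √(104264.4100 + 1086618.6081) = 1091.28 m
K: √((-543.43)² + (52.48)²) = √(295316.1649 + 2754.1504) = 545.96 m
L: √((993.67)² + (-1079.32)²) = √(987380.0689 + 1164931.6624) = 1467.08 m
M: √((24.76)² + (-347.41)²) = √(613.0576 + 120693.7081) = 348.29 m
N: √((-405.65)² + (-434.05)²) = √(164551.9225 + 188399.4025) = 594.10 m
Minimum: I at 135.18 m.

I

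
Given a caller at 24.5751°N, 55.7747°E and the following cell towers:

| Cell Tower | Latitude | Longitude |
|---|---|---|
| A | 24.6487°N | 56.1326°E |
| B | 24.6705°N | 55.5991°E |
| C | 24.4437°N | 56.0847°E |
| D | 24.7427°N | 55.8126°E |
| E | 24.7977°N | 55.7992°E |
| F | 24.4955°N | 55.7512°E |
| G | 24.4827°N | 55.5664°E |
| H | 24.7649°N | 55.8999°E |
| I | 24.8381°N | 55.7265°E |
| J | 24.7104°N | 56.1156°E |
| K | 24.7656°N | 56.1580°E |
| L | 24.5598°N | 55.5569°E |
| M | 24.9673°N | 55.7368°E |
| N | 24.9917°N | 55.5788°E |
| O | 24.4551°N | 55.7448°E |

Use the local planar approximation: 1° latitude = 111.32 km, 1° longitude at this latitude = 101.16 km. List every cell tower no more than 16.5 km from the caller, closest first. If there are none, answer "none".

Distances from 24.5751°N, 55.7747°E:
A: 37.1206 km
B: 20.6962 km
C: 34.6033 km
D: 19.0471 km
E: 24.9035 km
F: 9.1744 km
G: 23.4481 km
H: 24.6338 km
I: 29.6804 km
J: 37.6311 km
K: 44.1949 km
L: 22.0984 km
M: 43.8277 km
N: 50.4326 km
O: 13.6966 km
Threshold 16.5 km: F (9.1744 km), O (13.6966 km) are within range.

F, O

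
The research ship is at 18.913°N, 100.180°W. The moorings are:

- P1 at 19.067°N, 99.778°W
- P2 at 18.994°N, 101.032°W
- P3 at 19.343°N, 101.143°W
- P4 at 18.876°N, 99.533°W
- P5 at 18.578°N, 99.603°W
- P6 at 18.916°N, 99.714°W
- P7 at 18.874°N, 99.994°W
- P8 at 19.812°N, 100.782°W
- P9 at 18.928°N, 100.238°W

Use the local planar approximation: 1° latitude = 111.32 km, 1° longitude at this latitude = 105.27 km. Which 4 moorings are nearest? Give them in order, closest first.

Distances from 18.913°N, 100.180°W:
P1: √((0.154·111.32)² + (0.402·105.27)²) = √(293.89205 + 1790.85883) = 45.659 km
P2: √((0.081·111.32)² + (-0.852·105.27)²) = √(81.30485 + 8044.30328) = 90.142 km
P3: √((0.430·111.32)² + (-0.963·105.27)²) = √(2291.30713 + 10276.89265) = 112.108 km
P4: √((-0.037·111.32)² + (0.647·105.27)²) = √(16.96484 + 4638.92987) = 68.234 km
P5: √((-0.335·111.32)² + (0.577·105.27)²) = √(1390.70818 + 3689.44357) = 71.275 km
P6: √((0.003·111.32)² + (0.466·105.27)²) = √(0.11153 + 2406.47348) = 49.057 km
P7: √((-0.039·111.32)² + (0.186·105.27)²) = √(18.84845 + 383.38502) = 20.056 km
P8: √((0.899·111.32)² + (-0.602·105.27)²) = √(10015.34188 + 4016.07883) = 118.454 km
P9: √((0.015·111.32)² + (-0.058·105.27)²) = √(2.78823 + 37.27908) = 6.330 km
Sorted: P9 (6.330 km) < P7 (20.056 km) < P1 (45.659 km) < P6 (49.057 km) < P4 (68.234 km) < P5 (71.275 km) < …

P9, P7, P1, P6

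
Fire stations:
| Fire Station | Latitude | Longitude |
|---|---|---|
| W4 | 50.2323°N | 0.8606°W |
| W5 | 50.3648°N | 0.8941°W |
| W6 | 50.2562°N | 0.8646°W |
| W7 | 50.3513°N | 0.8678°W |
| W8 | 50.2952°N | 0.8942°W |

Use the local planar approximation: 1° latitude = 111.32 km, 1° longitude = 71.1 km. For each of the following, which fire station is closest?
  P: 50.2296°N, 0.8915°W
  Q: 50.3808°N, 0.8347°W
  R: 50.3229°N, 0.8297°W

P→W4; Q→W7; R→W7

P at 50.2296°N, 0.8915°W:
  W4: 2.2175 km
  W5: 15.0516 km
  W6: 3.5251 km
  W7: 13.6520 km
  W8: 7.3051 km
  → nearest: W4 (2.2175 km)
Q at 50.3808°N, 0.8347°W:
  W4: 16.6333 km
  W5: 4.5836 km
  W6: 14.0324 km
  W7: 4.0401 km
  W8: 10.4259 km
  → nearest: W7 (4.0401 km)
R at 50.3229°N, 0.8297°W:
  W4: 10.3221 km
  W5: 6.5362 km
  W6: 7.8287 km
  W7: 4.1633 km
  W8: 5.5262 km
  → nearest: W7 (4.1633 km)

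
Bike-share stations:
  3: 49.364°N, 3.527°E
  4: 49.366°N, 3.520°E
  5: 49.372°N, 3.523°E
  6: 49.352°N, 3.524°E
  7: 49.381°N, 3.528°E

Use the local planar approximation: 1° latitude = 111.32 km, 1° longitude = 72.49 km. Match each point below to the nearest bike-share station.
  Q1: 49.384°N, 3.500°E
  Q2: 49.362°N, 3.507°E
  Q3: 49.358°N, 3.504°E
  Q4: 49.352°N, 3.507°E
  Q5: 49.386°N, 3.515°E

Q1 at 49.384°N, 3.500°E:
  3: 2.964 km
  4: 2.473 km
  5: 2.136 km
  6: 3.964 km
  7: 2.057 km
  → nearest: 7 (2.057 km)
Q2 at 49.362°N, 3.507°E:
  3: 1.467 km
  4: 1.042 km
  5: 1.608 km
  6: 1.661 km
  7: 2.606 km
  → nearest: 4 (1.042 km)
Q3 at 49.358°N, 3.504°E:
  3: 1.796 km
  4: 1.462 km
  5: 2.080 km
  6: 1.596 km
  7: 3.096 km
  → nearest: 4 (1.462 km)
Q4 at 49.352°N, 3.507°E:
  3: 1.971 km
  4: 1.821 km
  5: 2.510 km
  6: 1.232 km
  7: 3.569 km
  → nearest: 6 (1.232 km)
Q5 at 49.386°N, 3.515°E:
  3: 2.599 km
  4: 2.256 km
  5: 1.663 km
  6: 3.841 km
  7: 1.094 km
  → nearest: 7 (1.094 km)

Q1→7; Q2→4; Q3→4; Q4→6; Q5→7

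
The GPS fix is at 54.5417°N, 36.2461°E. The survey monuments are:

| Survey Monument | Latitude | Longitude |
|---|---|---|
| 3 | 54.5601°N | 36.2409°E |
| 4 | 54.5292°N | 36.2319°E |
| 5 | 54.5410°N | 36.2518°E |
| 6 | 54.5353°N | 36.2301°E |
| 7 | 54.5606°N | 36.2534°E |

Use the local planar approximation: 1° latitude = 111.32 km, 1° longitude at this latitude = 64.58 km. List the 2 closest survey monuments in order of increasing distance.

Distances from 54.5417°N, 36.2461°E:
3: √((0.0184·111.32)² + (-0.0052·64.58)²) = √(4.195484 + 0.112772) = 2.0756 km
4: √((-0.0125·111.32)² + (-0.0142·64.58)²) = √(1.936272 + 0.840955) = 1.6665 km
5: √((-0.0007·111.32)² + (0.0057·64.58)²) = √(0.006072 + 0.135502) = 0.3763 km
6: √((-0.0064·111.32)² + (-0.0160·64.58)²) = √(0.507582 + 1.067668) = 1.2551 km
7: √((0.0189·111.32)² + (0.0073·64.58)²) = √(4.426597 + 0.222250) = 2.1561 km
Sorted: 5 (0.3763 km) < 6 (1.2551 km) < 4 (1.6665 km) < 3 (2.0756 km) < …

5, 6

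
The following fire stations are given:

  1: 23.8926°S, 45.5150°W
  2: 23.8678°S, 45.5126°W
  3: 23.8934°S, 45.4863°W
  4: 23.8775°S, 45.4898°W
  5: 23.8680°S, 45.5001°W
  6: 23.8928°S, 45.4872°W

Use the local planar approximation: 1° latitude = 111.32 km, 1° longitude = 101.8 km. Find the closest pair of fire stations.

Pairwise distances:
1–2: √((0.0248·111.32)² + (0.0024·101.8)²) = √(7.621663 + 0.059692) = 2.7715 km
1–3: √((-0.0008·111.32)² + (0.0287·101.8)²) = √(0.007931 + 8.536097) = 2.9230 km
1–4: √((0.0151·111.32)² + (0.0252·101.8)²) = √(2.825532 + 6.581072) = 3.0670 km
1–5: √((0.0246·111.32)² + (0.0149·101.8)²) = √(7.499229 + 2.300743) = 3.1305 km
1–6: √((-0.0002·111.32)² + (0.0278·101.8)²) = √(0.000496 + 8.009126) = 2.8301 km
2–3: √((-0.0256·111.32)² + (0.0263·101.8)²) = √(8.121314 + 7.168149) = 3.9102 km
2–4: √((-0.0097·111.32)² + (0.0228·101.8)²) = √(1.165977 + 5.387227) = 2.5599 km
2–5: √((-0.0002·111.32)² + (0.0125·101.8)²) = √(0.000496 + 1.619256) = 1.2727 km
2–6: √((-0.0250·111.32)² + (0.0254·101.8)²) = √(7.745089 + 6.685948) = 3.7988 km
3–4: √((0.0159·111.32)² + (-0.0035·101.8)²) = √(3.132858 + 0.126950) = 1.8055 km
3–5: √((0.0254·111.32)² + (-0.0138·101.8)²) = √(7.994915 + 1.973575) = 3.1573 km
3–6: √((0.0006·111.32)² + (-0.0009·101.8)²) = √(0.004461 + 0.008394) = 0.1134 km
4–5: √((0.0095·111.32)² + (-0.0103·101.8)²) = √(1.118391 + 1.099436) = 1.4892 km
4–6: √((-0.0153·111.32)² + (0.0026·101.8)²) = √(2.900877 + 0.070056) = 1.7236 km
5–6: √((-0.0248·111.32)² + (0.0129·101.8)²) = √(7.621663 + 1.724547) = 3.0572 km
Closest pair: 3–6 at 0.1134 km.

3 and 6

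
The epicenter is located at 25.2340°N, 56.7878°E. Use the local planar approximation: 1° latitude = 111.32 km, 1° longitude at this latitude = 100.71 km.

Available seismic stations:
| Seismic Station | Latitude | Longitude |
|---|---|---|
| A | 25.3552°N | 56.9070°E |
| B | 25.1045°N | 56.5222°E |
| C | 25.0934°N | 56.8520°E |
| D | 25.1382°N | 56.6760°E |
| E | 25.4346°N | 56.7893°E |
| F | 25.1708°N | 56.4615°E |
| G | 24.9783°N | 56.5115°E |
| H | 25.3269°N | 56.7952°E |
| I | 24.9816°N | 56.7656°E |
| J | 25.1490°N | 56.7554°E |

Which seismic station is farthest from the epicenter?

Distances from 25.2340°N, 56.7878°E:
A: √((0.1212·111.32)² + (0.1192·100.71)²) = √(182.033632 + 144.111189) = 18.0595 km
B: √((-0.1295·111.32)² + (-0.2656·100.71)²) = √(207.819326 + 715.486318) = 30.3859 km
C: √((-0.1406·111.32)² + (0.0642·100.71)²) = √(244.972332 + 41.803751) = 16.9345 km
D: √((-0.0958·111.32)² + (-0.1118·100.71)²) = √(113.730622 + 126.773593) = 15.5082 km
E: √((0.2006·111.32)² + (0.0015·100.71)²) = √(498.664271 + 0.022821) = 22.3313 km
F: √((-0.0632·111.32)² + (-0.3263·100.71)²) = √(49.497191 + 1079.889552) = 33.6063 km
G: √((-0.2557·111.32)² + (-0.2763·100.71)²) = √(810.229127 + 774.295904) = 39.8061 km
H: √((0.0929·111.32)² + (0.0074·100.71)²) = √(106.949270 + 0.555404) = 10.3684 km
I: √((-0.2524·111.32)² + (-0.0222·100.71)²) = √(789.450850 + 4.998632) = 28.1860 km
J: √((-0.0850·111.32)² + (-0.0324·100.71)²) = √(89.533229 + 10.647195) = 10.0090 km
Maximum: G at 39.8061 km.

G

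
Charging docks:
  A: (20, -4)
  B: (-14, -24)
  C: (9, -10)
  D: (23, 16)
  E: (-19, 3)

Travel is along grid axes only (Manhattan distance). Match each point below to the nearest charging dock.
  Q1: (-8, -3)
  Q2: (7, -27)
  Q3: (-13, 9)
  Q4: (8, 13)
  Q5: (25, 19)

Q1 at (-8, -3):
  A: |28| + |-1| = 28 + 1 = 29
  B: |-6| + |-21| = 6 + 21 = 27
  C: |17| + |-7| = 17 + 7 = 24
  D: |31| + |19| = 31 + 19 = 50
  E: |-11| + |6| = 11 + 6 = 17
  → nearest: E (17)
Q2 at (7, -27):
  A: |13| + |23| = 13 + 23 = 36
  B: |-21| + |3| = 21 + 3 = 24
  C: |2| + |17| = 2 + 17 = 19
  D: |16| + |43| = 16 + 43 = 59
  E: |-26| + |30| = 26 + 30 = 56
  → nearest: C (19)
Q3 at (-13, 9):
  A: |33| + |-13| = 33 + 13 = 46
  B: |-1| + |-33| = 1 + 33 = 34
  C: |22| + |-19| = 22 + 19 = 41
  D: |36| + |7| = 36 + 7 = 43
  E: |-6| + |-6| = 6 + 6 = 12
  → nearest: E (12)
Q4 at (8, 13):
  A: |12| + |-17| = 12 + 17 = 29
  B: |-22| + |-37| = 22 + 37 = 59
  C: |1| + |-23| = 1 + 23 = 24
  D: |15| + |3| = 15 + 3 = 18
  E: |-27| + |-10| = 27 + 10 = 37
  → nearest: D (18)
Q5 at (25, 19):
  A: |-5| + |-23| = 5 + 23 = 28
  B: |-39| + |-43| = 39 + 43 = 82
  C: |-16| + |-29| = 16 + 29 = 45
  D: |-2| + |-3| = 2 + 3 = 5
  E: |-44| + |-16| = 44 + 16 = 60
  → nearest: D (5)

Q1→E; Q2→C; Q3→E; Q4→D; Q5→D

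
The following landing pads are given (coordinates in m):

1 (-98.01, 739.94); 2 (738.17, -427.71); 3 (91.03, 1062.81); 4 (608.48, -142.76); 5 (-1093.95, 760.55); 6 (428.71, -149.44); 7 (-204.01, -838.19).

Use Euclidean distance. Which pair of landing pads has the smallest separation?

Pairwise distances:
4–6: √((-179.77)² + (-6.68)²) = √(32317.2529 + 44.6224) = 179.89 m
2–4: √((-129.69)² + (284.95)²) = √(16819.4961 + 81196.5025) = 313.08 m
1–3: √((189.04)² + (322.87)²) = √(35736.1216 + 104245.0369) = 374.14 m
2–6: √((-309.46)² + (278.27)²) = √(95765.4916 + 77434.1929) = 416.17 m
6–7: √((-632.72)² + (-688.75)²) = √(400334.5984 + 474376.5625) = 935.26 m
1–5: √((-995.94)² + (20.61)²) = √(991896.4836 + 424.7721) = 996.15 m
2–7: √((-942.18)² + (-410.48)²) = √(887703.1524 + 168493.8304) = 1027.71 m
1–6: √((526.72)² + (-889.38)²) = √(277433.9584 + 790996.7844) = 1033.65 m
4–7: √((-812.49)² + (-695.43)²) = √(660140.0001 + 483622.8849) = 1069.47 m
1–4: √((706.49)² + (-882.70)²) = √(499128.1201 + 779159.2900) = 1130.61 m
3–5: √((-1184.98)² + (-302.26)²) = √(1404177.6004 + 91361.1076) = 1222.92 m
3–6: √((337.68)² + (-1212.25)²) = √(114027.7824 + 1469550.0625) = 1258.40 m
3–4: √((517.45)² + (-1205.57)²) = √(267754.5025 + 1453399.0249) = 1311.93 m
1–2: √((836.18)² + (-1167.65)²) = √(699196.9924 + 1363406.5225) = 1436.18 m
1–7: √((-106.00)² + (-1578.13)²) = √(11236.0000 + 2490494.2969) = 1581.69 m
2–3: √((-647.14)² + (1490.52)²) = √(418790.1796 + 2221649.8704) = 1624.94 m
5–6: √((1522.66)² + (-909.99)²) = √(2318493.4756 + 828081.8001) = 1773.86 m
5–7: √((889.94)² + (-1598.74)²) = √(791993.2036 + 2555969.5876) = 1829.74 m
3–7: √((-295.04)² + (-1901.00)²) = √(87048.6016 + 3613801.0000) = 1923.76 m
4–5: √((-1702.43)² + (903.31)²) = √(2898267.9049 + 815968.9561) = 1927.24 m
2–5: √((-1832.12)² + (1188.26)²) = √(3356663.6944 + 1411961.8276) = 2183.72 m
Closest pair: 4–6 at 179.89 m.

4 and 6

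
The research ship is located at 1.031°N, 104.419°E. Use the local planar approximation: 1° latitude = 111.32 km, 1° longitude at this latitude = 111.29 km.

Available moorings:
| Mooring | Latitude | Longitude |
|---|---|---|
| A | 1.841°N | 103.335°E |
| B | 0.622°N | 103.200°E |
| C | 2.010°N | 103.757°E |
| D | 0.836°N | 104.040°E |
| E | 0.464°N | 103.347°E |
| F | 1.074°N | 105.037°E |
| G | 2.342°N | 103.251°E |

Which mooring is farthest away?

G

Distances from 1.031°N, 104.419°E:
A: √((0.810·111.32)² + (-1.084·111.29)²) = √(8130.48463 + 14553.61390) = 150.612 km
B: √((-0.409·111.32)² + (-1.219·111.29)²) = √(2072.96997 + 18404.31662) = 143.099 km
C: √((0.979·111.32)² + (-0.662·111.29)²) = √(11877.13735 + 5427.85533) = 131.548 km
D: √((-0.195·111.32)² + (-0.379·111.29)²) = √(471.21121 + 1779.06045) = 47.437 km
E: √((-0.567·111.32)² + (-1.072·111.29)²) = √(3983.93747 + 14233.17718) = 134.971 km
F: √((0.043·111.32)² + (0.618·111.29)²) = √(22.91307 + 4730.30599) = 68.944 km
G: √((1.311·111.32)² + (-1.168·111.29)²) = √(21298.63538 + 16896.54738) = 195.436 km
Maximum: G at 195.436 km.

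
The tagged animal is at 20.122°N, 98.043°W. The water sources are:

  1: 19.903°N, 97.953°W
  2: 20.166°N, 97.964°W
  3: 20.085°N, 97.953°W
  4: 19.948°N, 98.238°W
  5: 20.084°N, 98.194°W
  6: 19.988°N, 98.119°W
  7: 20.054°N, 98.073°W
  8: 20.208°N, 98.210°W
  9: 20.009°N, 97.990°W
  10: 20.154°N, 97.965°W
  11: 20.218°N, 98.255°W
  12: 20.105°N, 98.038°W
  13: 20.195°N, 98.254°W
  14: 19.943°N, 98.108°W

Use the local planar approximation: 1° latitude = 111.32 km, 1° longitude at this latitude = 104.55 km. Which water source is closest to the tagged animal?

12

Distances from 20.122°N, 98.043°W:
1: √((-0.219·111.32)² + (0.090·104.55)²) = √(594.33954 + 88.53869) = 26.132 km
2: √((0.044·111.32)² + (0.079·104.55)²) = √(23.99119 + 68.21851) = 9.603 km
3: √((-0.037·111.32)² + (0.090·104.55)²) = √(16.96484 + 88.53869) = 10.271 km
4: √((-0.174·111.32)² + (-0.195·104.55)²) = √(375.18450 + 415.63996) = 28.122 km
5: √((-0.038·111.32)² + (-0.151·104.55)²) = √(17.89425 + 249.23095) = 16.344 km
6: √((-0.134·111.32)² + (-0.076·104.55)²) = √(222.51331 + 63.13574) = 16.901 km
7: √((-0.068·111.32)² + (-0.030·104.55)²) = √(57.30127 + 9.83763) = 8.194 km
8: √((0.086·111.32)² + (-0.167·104.55)²) = √(91.65229 + 304.84636) = 19.912 km
9: √((-0.113·111.32)² + (0.053·104.55)²) = √(158.23527 + 30.70434) = 13.746 km
10: √((0.032·111.32)² + (0.078·104.55)²) = √(12.68955 + 66.50239) = 8.899 km
11: √((0.096·111.32)² + (-0.212·104.55)²) = √(114.20598 + 491.26949) = 24.606 km
12: √((-0.017·111.32)² + (0.005·104.55)²) = √(3.58133 + 0.27327) = 1.963 km
13: √((0.073·111.32)² + (-0.211·104.55)²) = √(66.03773 + 486.64581) = 23.509 km
14: √((-0.179·111.32)² + (-0.065·104.55)²) = √(397.05663 + 46.18222) = 21.053 km
Minimum: 12 at 1.963 km.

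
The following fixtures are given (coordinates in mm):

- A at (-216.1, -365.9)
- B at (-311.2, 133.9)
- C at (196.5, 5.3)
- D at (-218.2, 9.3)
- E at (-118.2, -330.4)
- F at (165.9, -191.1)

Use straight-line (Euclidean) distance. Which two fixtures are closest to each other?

Pairwise distances:
A–B: √((-95.1)² + (499.8)²) = √(9044.010 + 249800.040) = 508.8 mm
A–C: √((412.6)² + (371.2)²) = √(170238.760 + 137789.440) = 555.0 mm
A–D: √((-2.1)² + (375.2)²) = √(4.410 + 140775.040) = 375.2 mm
A–E: √((97.9)² + (35.5)²) = √(9584.410 + 1260.250) = 104.1 mm
A–F: √((382.0)² + (174.8)²) = √(145924.000 + 30555.040) = 420.1 mm
B–C: √((507.7)² + (-128.6)²) = √(257759.290 + 16537.960) = 523.7 mm
B–D: √((93.0)² + (-124.6)²) = √(8649.000 + 15525.160) = 155.5 mm
B–E: √((193.0)² + (-464.3)²) = √(37249.000 + 215574.490) = 502.8 mm
B–F: √((477.1)² + (-325.0)²) = √(227624.410 + 105625.000) = 577.3 mm
C–D: √((-414.7)² + (4.0)²) = √(171976.090 + 16.000) = 414.7 mm
C–E: √((-314.7)² + (-335.7)²) = √(99036.090 + 112694.490) = 460.1 mm
C–F: √((-30.6)² + (-196.4)²) = √(936.360 + 38572.960) = 198.8 mm
D–E: √((100.0)² + (-339.7)²) = √(10000.000 + 115396.090) = 354.1 mm
D–F: √((384.1)² + (-200.4)²) = √(147532.810 + 40160.160) = 433.2 mm
E–F: √((284.1)² + (139.3)²) = √(80712.810 + 19404.490) = 316.4 mm
Closest pair: A–E at 104.1 mm.

A and E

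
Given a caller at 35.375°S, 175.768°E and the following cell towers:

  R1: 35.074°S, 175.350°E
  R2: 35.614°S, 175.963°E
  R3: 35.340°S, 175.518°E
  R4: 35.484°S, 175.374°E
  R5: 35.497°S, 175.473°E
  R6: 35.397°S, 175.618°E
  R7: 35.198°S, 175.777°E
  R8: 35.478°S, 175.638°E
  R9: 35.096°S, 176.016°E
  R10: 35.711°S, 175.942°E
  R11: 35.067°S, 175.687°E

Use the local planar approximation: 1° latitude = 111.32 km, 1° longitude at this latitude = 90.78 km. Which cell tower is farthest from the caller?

Distances from 35.375°S, 175.768°E:
R1: √((0.301·111.32)² + (-0.418·90.78)²) = √(1122.74049 + 1439.90195) = 50.623 km
R2: √((-0.239·111.32)² + (0.195·90.78)²) = √(707.85157 + 313.36434) = 31.956 km
R3: √((0.035·111.32)² + (-0.250·90.78)²) = √(15.18037 + 515.06303) = 23.027 km
R4: √((-0.109·111.32)² + (-0.394·90.78)²) = √(147.23104 + 1279.30118) = 37.769 km
R5: √((-0.122·111.32)² + (-0.295·90.78)²) = √(184.44465 + 717.17376) = 30.027 km
R6: √((-0.022·111.32)² + (-0.150·90.78)²) = √(5.99780 + 185.42269) = 13.835 km
R7: √((0.177·111.32)² + (0.009·90.78)²) = √(388.23343 + 0.66752) = 19.721 km
R8: √((-0.103·111.32)² + (-0.130·90.78)²) = √(131.46824 + 139.27304) = 16.454 km
R9: √((0.279·111.32)² + (0.248·90.78)²) = √(964.61676 + 506.85498) = 38.360 km
R10: √((-0.336·111.32)² + (0.174·90.78)²) = √(1399.02331 + 249.50477) = 40.602 km
R11: √((0.308·111.32)² + (-0.081·90.78)²) = √(1175.56820 + 54.06926) = 35.066 km
Maximum: R1 at 50.623 km.

R1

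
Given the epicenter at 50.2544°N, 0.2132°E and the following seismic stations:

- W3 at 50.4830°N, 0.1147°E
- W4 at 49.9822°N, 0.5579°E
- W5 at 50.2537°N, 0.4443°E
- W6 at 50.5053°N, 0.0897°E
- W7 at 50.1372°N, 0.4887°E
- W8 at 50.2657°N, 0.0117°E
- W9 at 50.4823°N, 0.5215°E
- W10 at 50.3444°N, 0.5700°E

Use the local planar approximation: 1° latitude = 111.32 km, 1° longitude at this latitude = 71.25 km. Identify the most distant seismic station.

Distances from 50.2544°N, 0.2132°E:
W3: 26.3978 km
W4: 39.0046 km
W5: 16.4661 km
W6: 29.2835 km
W7: 23.5697 km
W8: 14.4119 km
W9: 33.5582 km
W10: 27.3250 km
Maximum: W4 at 39.0046 km.

W4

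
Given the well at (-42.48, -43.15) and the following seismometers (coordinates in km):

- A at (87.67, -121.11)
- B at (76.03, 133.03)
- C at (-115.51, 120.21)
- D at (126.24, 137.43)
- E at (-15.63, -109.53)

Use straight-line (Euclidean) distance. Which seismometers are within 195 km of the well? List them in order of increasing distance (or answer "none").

E, A, C

Distances from (-42.48, -43.15):
A: 151.71 km
B: 212.33 km
C: 178.94 km
D: 247.13 km
E: 71.60 km
Threshold 195 km: E (71.60 km), A (151.71 km), C (178.94 km) are within range.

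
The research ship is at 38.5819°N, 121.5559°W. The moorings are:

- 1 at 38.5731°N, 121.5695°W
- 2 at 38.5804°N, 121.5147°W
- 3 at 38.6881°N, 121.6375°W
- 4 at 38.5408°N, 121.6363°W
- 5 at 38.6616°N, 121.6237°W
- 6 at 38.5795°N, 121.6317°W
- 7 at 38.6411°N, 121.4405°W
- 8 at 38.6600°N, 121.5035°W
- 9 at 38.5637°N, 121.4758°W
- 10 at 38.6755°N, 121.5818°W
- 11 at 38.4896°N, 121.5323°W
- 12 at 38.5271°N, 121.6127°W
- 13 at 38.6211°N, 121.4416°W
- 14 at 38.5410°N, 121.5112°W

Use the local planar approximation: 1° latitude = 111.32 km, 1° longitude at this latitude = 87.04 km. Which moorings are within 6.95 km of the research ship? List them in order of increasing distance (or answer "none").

Distances from 38.5819°N, 121.5559°W:
1: √((-0.0088·111.32)² + (-0.0136·87.04)²) = √(0.959648 + 1.401250) = 1.5365 km
2: √((-0.0015·111.32)² + (0.0412·87.04)²) = √(0.027882 + 12.859740) = 3.5899 km
3: √((0.1062·111.32)² + (-0.0816·87.04)²) = √(139.764035 + 50.444995) = 13.7916 km
4: √((-0.0411·111.32)² + (-0.0804·87.04)²) = √(20.932931 + 48.972228) = 8.3609 km
5: √((0.0797·111.32)² + (-0.0678·87.04)²) = √(78.716004 + 34.825483) = 10.6556 km
6: √((-0.0024·111.32)² + (-0.0758·87.04)²) = √(0.071379 + 43.528748) = 6.6030 km
7: √((0.0592·111.32)² + (0.1154·87.04)²) = √(43.429998 + 100.890293) = 12.0133 km
8: √((0.0781·111.32)² + (0.0524·87.04)²) = √(75.587236 + 20.801772) = 9.8178 km
9: √((-0.0182·111.32)² + (0.0801·87.04)²) = √(4.104773 + 48.607445) = 7.2603 km
10: √((0.0936·111.32)² + (-0.0259·87.04)²) = √(108.567064 + 5.082031) = 10.6606 km
11: √((-0.0923·111.32)² + (0.0236·87.04)²) = √(105.572255 + 4.219508) = 10.4782 km
12: √((-0.0548·111.32)² + (-0.0568·87.04)²) = √(37.214099 + 24.441870) = 7.8521 km
13: √((0.0392·111.32)² + (0.1143·87.04)²) = √(19.042262 + 98.976075) = 10.8636 km
14: √((-0.0409·111.32)² + (0.0447·87.04)²) = √(20.729700 + 15.137453) = 5.9889 km
Threshold 6.95 km: 1 (1.5365 km), 2 (3.5899 km), 14 (5.9889 km), 6 (6.6030 km) are within range.

1, 2, 14, 6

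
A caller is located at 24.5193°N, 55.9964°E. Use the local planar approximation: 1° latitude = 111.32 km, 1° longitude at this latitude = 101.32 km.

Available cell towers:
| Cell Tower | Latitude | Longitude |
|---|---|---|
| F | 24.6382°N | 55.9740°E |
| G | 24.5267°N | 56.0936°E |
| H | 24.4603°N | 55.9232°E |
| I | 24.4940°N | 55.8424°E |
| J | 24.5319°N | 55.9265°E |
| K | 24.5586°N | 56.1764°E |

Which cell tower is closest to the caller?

Distances from 24.5193°N, 55.9964°E:
F: 13.4291 km
G: 9.8827 km
H: 9.9067 km
I: 15.8554 km
J: 7.2198 km
K: 18.7550 km
Minimum: J at 7.2198 km.

J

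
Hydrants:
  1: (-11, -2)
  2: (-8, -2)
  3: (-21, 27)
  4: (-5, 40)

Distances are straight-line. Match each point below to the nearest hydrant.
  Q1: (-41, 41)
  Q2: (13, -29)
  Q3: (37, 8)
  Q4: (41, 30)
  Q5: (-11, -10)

Q1→3; Q2→2; Q3→2; Q4→4; Q5→1

Q1 at (-41, 41):
  1: √((30)² + (-43)²) = √(900.000 + 1849.000) = 52.4
  2: √((33)² + (-43)²) = √(1089.000 + 1849.000) = 54.2
  3: √((20)² + (-14)²) = √(400.000 + 196.000) = 24.4
  4: √((36)² + (-1)²) = √(1296.000 + 1.000) = 36.0
  → nearest: 3 (24.4)
Q2 at (13, -29):
  1: √((-24)² + (27)²) = √(576.000 + 729.000) = 36.1
  2: √((-21)² + (27)²) = √(441.000 + 729.000) = 34.2
  3: √((-34)² + (56)²) = √(1156.000 + 3136.000) = 65.5
  4: √((-18)² + (69)²) = √(324.000 + 4761.000) = 71.3
  → nearest: 2 (34.2)
Q3 at (37, 8):
  1: √((-48)² + (-10)²) = √(2304.000 + 100.000) = 49.0
  2: √((-45)² + (-10)²) = √(2025.000 + 100.000) = 46.1
  3: √((-58)² + (19)²) = √(3364.000 + 361.000) = 61.0
  4: √((-42)² + (32)²) = √(1764.000 + 1024.000) = 52.8
  → nearest: 2 (46.1)
Q4 at (41, 30):
  1: √((-52)² + (-32)²) = √(2704.000 + 1024.000) = 61.1
  2: √((-49)² + (-32)²) = √(2401.000 + 1024.000) = 58.5
  3: √((-62)² + (-3)²) = √(3844.000 + 9.000) = 62.1
  4: √((-46)² + (10)²) = √(2116.000 + 100.000) = 47.1
  → nearest: 4 (47.1)
Q5 at (-11, -10):
  1: √((0)² + (8)²) = √(0.000 + 64.000) = 8.0
  2: √((3)² + (8)²) = √(9.000 + 64.000) = 8.5
  3: √((-10)² + (37)²) = √(100.000 + 1369.000) = 38.3
  4: √((6)² + (50)²) = √(36.000 + 2500.000) = 50.4
  → nearest: 1 (8.0)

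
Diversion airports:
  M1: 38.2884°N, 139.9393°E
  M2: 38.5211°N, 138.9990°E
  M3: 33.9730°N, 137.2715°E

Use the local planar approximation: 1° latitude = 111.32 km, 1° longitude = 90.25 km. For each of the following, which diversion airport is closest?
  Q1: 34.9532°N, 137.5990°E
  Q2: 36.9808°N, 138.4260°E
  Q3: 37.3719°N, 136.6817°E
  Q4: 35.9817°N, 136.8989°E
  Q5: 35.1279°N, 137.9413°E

Q1→M3; Q2→M2; Q3→M2; Q4→M3; Q5→M3

Q1 at 34.9532°N, 137.5990°E:
  M1: 427.1478 km
  M2: 416.7915 km
  M3: 113.0481 km
  → nearest: M3 (113.0481 km)
Q2 at 36.9808°N, 138.4260°E:
  M1: 199.6024 km
  M2: 179.0947 km
  M3: 350.6655 km
  → nearest: M2 (179.0947 km)
Q3 at 37.3719°N, 136.6817°E:
  M1: 311.1979 km
  M2: 245.1608 km
  M3: 382.0914 km
  → nearest: M2 (245.1608 km)
Q4 at 35.9817°N, 136.8989°E:
  M1: 375.8060 km
  M2: 340.3447 km
  M3: 226.1228 km
  → nearest: M3 (226.1228 km)
Q5 at 35.1279°N, 137.9413°E:
  M1: 395.3445 km
  M2: 389.6060 km
  M3: 142.0658 km
  → nearest: M3 (142.0658 km)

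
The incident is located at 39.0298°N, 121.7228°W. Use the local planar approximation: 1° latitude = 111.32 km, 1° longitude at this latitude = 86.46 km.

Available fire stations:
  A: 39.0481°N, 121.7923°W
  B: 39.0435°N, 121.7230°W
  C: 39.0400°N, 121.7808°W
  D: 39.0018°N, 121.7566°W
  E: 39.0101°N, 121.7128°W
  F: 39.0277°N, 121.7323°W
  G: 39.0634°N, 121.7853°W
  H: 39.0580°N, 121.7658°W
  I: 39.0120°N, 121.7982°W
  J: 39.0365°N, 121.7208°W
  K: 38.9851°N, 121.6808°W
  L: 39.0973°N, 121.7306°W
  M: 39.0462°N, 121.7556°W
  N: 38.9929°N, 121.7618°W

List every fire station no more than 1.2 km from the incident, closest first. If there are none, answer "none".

J, F

Distances from 39.0298°N, 121.7228°W:
A: √((0.0183·111.32)² + (-0.0695·86.46)²) = √(4.150005 + 36.107720) = 6.3449 km
B: √((0.0137·111.32)² + (-0.0002·86.46)²) = √(2.325881 + 0.000299) = 1.5252 km
C: √((0.0102·111.32)² + (-0.0580·86.46)²) = √(1.289278 + 25.147016) = 5.1416 km
D: √((-0.0280·111.32)² + (-0.0338·86.46)²) = √(9.715440 + 8.540118) = 4.2727 km
E: √((-0.0197·111.32)² + (0.0100·86.46)²) = √(4.809267 + 0.747533) = 2.3573 km
F: √((-0.0021·111.32)² + (-0.0095·86.46)²) = √(0.054649 + 0.674649) = 0.8540 km
G: √((0.0336·111.32)² + (-0.0625·86.46)²) = √(13.990233 + 29.200514) = 6.5720 km
H: √((0.0282·111.32)² + (-0.0430·86.46)²) = √(9.854727 + 13.821888) = 4.8659 km
I: √((-0.0178·111.32)² + (-0.0754·86.46)²) = √(3.926326 + 42.498456) = 6.8136 km
J: √((0.0067·111.32)² + (0.0020·86.46)²) = √(0.556283 + 0.029901) = 0.7656 km
K: √((-0.0447·111.32)² + (0.0420·86.46)²) = √(24.760616 + 13.186485) = 6.1601 km
L: √((0.0675·111.32)² + (-0.0078·86.46)²) = √(56.461699 + 0.454799) = 7.5443 km
M: √((0.0164·111.32)² + (-0.0328·86.46)²) = √(3.332991 + 8.042261) = 3.3727 km
N: √((-0.0369·111.32)² + (-0.0390·86.46)²) = √(16.873265 + 11.369979) = 5.3144 km
Threshold 1.2 km: J (0.7656 km), F (0.8540 km) are within range.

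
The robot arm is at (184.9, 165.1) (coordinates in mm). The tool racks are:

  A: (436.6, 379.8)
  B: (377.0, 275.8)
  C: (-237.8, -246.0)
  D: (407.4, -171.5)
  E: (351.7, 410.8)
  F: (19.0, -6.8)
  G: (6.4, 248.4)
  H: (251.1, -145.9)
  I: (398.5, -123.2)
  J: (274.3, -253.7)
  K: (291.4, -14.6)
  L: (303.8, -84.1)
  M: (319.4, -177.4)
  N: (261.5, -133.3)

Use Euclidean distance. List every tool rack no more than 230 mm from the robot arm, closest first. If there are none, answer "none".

G, K, B

Distances from (184.9, 165.1):
A: 330.8 mm
B: 221.7 mm
C: 589.6 mm
D: 403.5 mm
E: 297.0 mm
F: 238.9 mm
G: 197.0 mm
H: 318.0 mm
I: 358.8 mm
J: 428.2 mm
K: 208.9 mm
L: 276.1 mm
M: 368.0 mm
N: 308.1 mm
Threshold 230 mm: G (197.0 mm), K (208.9 mm), B (221.7 mm) are within range.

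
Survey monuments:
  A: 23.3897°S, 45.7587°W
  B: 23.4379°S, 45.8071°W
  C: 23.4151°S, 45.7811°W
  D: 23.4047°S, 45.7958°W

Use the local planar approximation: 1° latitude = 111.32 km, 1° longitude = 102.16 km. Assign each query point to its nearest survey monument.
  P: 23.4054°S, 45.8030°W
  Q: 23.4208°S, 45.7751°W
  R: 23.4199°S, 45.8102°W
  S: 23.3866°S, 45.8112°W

P at 23.4054°S, 45.8030°W:
  A: √((0.0157·111.32)² + (0.0443·102.16)²) = √(3.054539 + 20.481852) = 4.8514 km
  B: √((-0.0325·111.32)² + (-0.0041·102.16)²) = √(13.089200 + 0.175440) = 3.6421 km
  C: √((-0.0097·111.32)² + (0.0219·102.16)²) = √(1.165977 + 5.005529) = 2.4843 km
  D: √((0.0007·111.32)² + (0.0072·102.16)²) = √(0.006072 + 0.541037) = 0.7397 km
  → nearest: D (0.7397 km)
Q at 23.4208°S, 45.7751°W:
  A: √((0.0311·111.32)² + (0.0164·102.16)²) = √(11.985804 + 2.807046) = 3.8461 km
  B: √((-0.0171·111.32)² + (-0.0320·102.16)²) = √(3.623586 + 10.687146) = 3.7830 km
  C: √((0.0057·111.32)² + (-0.0060·102.16)²) = √(0.402621 + 0.375720) = 0.8822 km
  D: √((0.0161·111.32)² + (-0.0207·102.16)²) = √(3.212167 + 4.472007) = 2.7720 km
  → nearest: C (0.8822 km)
R at 23.4199°S, 45.8102°W:
  A: √((0.0302·111.32)² + (0.0515·102.16)²) = √(11.302130 + 27.680646) = 6.2436 km
  B: √((-0.0180·111.32)² + (0.0031·102.16)²) = √(4.015054 + 0.100296) = 2.0286 km
  C: √((0.0048·111.32)² + (0.0291·102.16)²) = √(0.285515 + 8.837873) = 3.0205 km
  D: √((0.0152·111.32)² + (0.0144·102.16)²) = √(2.863081 + 2.164147) = 2.2421 km
  → nearest: B (2.0286 km)
S at 23.3866°S, 45.8112°W:
  A: √((-0.0031·111.32)² + (0.0525·102.16)²) = √(0.119088 + 28.766060) = 5.3745 km
  B: √((-0.0513·111.32)² + (0.0041·102.16)²) = √(32.612277 + 0.175440) = 5.7261 km
  C: √((-0.0285·111.32)² + (0.0301·102.16)²) = √(10.065518 + 9.455723) = 4.4183 km
  D: √((-0.0181·111.32)² + (0.0154·102.16)²) = √(4.059790 + 2.475160) = 2.5564 km
  → nearest: D (2.5564 km)

P→D; Q→C; R→B; S→D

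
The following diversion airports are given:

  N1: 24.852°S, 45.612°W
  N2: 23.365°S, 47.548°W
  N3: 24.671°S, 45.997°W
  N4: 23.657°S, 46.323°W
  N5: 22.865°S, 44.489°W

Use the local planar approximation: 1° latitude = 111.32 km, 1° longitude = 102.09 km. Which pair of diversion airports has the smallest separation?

N1 and N3

Pairwise distances:
N1–N2: √((1.487·111.32)² + (-1.936·102.09)²) = √(27401.12112 + 39064.03619) = 257.808 km
N1–N3: √((0.181·111.32)² + (-0.385·102.09)²) = √(405.97898 + 1544.85551) = 44.168 km
N1–N4: √((1.195·111.32)² + (-0.711·102.09)²) = √(17696.28915 + 5268.72594) = 151.542 km
N1–N5: √((1.987·111.32)² + (1.123·102.09)²) = √(48926.27247 + 13143.95066) = 249.139 km
N2–N3: √((-1.306·111.32)² + (1.551·102.09)²) = √(21136.48419 + 25072.05912) = 214.962 km
N2–N4: √((-0.292·111.32)² + (1.225·102.09)²) = √(1056.60363 + 15640.06613) = 129.216 km
N2–N5: √((0.500·111.32)² + (3.059·102.09)²) = √(3098.03560 + 97527.11147) = 317.215 km
N3–N4: √((1.014·111.32)² + (-0.326·102.09)²) = √(12741.55125 + 1107.64759) = 117.683 km
N3–N5: √((1.806·111.32)² + (1.508·102.09)²) = √(40418.65777 + 23701.13209) = 253.219 km
N4–N5: √((0.792·111.32)² + (1.834·102.09)²) = √(7773.14481 + 35056.21876) = 206.953 km
Closest pair: N1–N3 at 44.168 km.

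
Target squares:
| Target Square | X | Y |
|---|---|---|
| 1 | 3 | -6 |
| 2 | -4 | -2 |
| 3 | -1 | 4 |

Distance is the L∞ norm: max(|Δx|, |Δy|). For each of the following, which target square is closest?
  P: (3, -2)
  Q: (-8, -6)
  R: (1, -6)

P at (3, -2):
  1: max(|0|, |-4|) = 4
  2: max(|-7|, |0|) = 7
  3: max(|-4|, |6|) = 6
  → nearest: 1 (4)
Q at (-8, -6):
  1: max(|11|, |0|) = 11
  2: max(|4|, |4|) = 4
  3: max(|7|, |10|) = 10
  → nearest: 2 (4)
R at (1, -6):
  1: max(|2|, |0|) = 2
  2: max(|-5|, |4|) = 5
  3: max(|-2|, |10|) = 10
  → nearest: 1 (2)

P→1; Q→2; R→1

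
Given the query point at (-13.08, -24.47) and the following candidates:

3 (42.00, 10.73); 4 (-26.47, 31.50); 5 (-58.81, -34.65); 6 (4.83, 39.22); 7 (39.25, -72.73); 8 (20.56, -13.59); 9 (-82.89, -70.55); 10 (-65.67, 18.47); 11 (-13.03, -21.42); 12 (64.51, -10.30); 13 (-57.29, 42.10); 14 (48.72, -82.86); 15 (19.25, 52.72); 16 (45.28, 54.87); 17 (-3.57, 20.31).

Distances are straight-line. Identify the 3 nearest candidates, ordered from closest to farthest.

11, 8, 17

Distances from (-13.08, -24.47):
3: 65.37
4: 57.55
5: 46.85
6: 66.16
7: 71.19
8: 35.36
9: 83.65
10: 67.89
11: 3.05
12: 78.87
13: 79.91
14: 85.02
15: 83.69
16: 98.49
17: 45.78
Sorted: 11 (3.05) < 8 (35.36) < 17 (45.78) < 5 (46.85) < 4 (57.55) < …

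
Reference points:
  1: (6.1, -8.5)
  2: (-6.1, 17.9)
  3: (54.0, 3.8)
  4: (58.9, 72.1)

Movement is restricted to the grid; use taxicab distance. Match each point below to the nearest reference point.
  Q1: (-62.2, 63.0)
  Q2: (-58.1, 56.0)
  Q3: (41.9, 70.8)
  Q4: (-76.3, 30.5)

Q1 at (-62.2, 63.0):
  1: |68.3| + |-71.5| = 68.3 + 71.5 = 139.8
  2: |56.1| + |-45.1| = 56.1 + 45.1 = 101.2
  3: |116.2| + |-59.2| = 116.2 + 59.2 = 175.4
  4: |121.1| + |9.1| = 121.1 + 9.1 = 130.2
  → nearest: 2 (101.2)
Q2 at (-58.1, 56.0):
  1: |64.2| + |-64.5| = 64.2 + 64.5 = 128.7
  2: |52.0| + |-38.1| = 52.0 + 38.1 = 90.1
  3: |112.1| + |-52.2| = 112.1 + 52.2 = 164.3
  4: |117.0| + |16.1| = 117.0 + 16.1 = 133.1
  → nearest: 2 (90.1)
Q3 at (41.9, 70.8):
  1: |-35.8| + |-79.3| = 35.8 + 79.3 = 115.1
  2: |-48.0| + |-52.9| = 48.0 + 52.9 = 100.9
  3: |12.1| + |-67.0| = 12.1 + 67.0 = 79.1
  4: |17.0| + |1.3| = 17.0 + 1.3 = 18.3
  → nearest: 4 (18.3)
Q4 at (-76.3, 30.5):
  1: |82.4| + |-39.0| = 82.4 + 39.0 = 121.4
  2: |70.2| + |-12.6| = 70.2 + 12.6 = 82.8
  3: |130.3| + |-26.7| = 130.3 + 26.7 = 157.0
  4: |135.2| + |41.6| = 135.2 + 41.6 = 176.8
  → nearest: 2 (82.8)

Q1→2; Q2→2; Q3→4; Q4→2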